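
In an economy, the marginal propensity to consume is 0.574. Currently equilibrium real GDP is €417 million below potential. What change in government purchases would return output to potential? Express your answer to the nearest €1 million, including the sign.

+€178 million

Spending multiplier = 1/(1 − MPC) = 1/(1 − 0.574) = 1/0.426 ≈ 2.347.
Need ΔY = +€417 million, so ΔG = ΔY/k = (+€417 million) × 0.426 ≈ +€178 million.
The government should increase government purchases by €178 million.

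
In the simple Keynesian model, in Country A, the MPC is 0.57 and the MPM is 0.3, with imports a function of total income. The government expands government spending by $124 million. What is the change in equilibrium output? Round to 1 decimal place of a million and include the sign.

+$169.9 million

Spending multiplier = 1/(1 − c + m) = 1/(1 − 0.57 + 0.3) = 1/0.73 ≈ 1.37.
ΔY = k × ΔG = (+$124 million) / 0.73 ≈ +$169.9 million.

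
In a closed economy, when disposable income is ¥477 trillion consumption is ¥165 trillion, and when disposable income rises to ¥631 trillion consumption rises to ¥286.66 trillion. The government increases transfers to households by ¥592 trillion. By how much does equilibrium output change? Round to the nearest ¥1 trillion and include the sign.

+¥2,227 trillion

MPC = ΔC/ΔYd = (286.66 − 165)/(631 − 477) = 121.66/154 = 0.79.
The transfer change shifts disposable income by +¥592 trillion, so first-round consumption changes by c·ΔTR = 0.79 × (+¥592 trillion) = +¥467.68 trillion.
Expenditure multiplier = 1/(1 − MPC) = 1/(1 − 0.79) = 1/0.21 ≈ 4.762.
The transfer multiplier is c × k ≈ 3.762, so ΔY = k × (c·ΔTR) = (+¥467.68 trillion) / 0.21 ≈ +¥2,227 trillion.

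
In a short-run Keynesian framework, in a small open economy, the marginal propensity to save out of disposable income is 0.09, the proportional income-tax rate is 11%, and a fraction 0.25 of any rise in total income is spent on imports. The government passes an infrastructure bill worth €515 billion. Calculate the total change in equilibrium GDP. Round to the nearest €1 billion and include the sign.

MPC = 1 − MPS = 1 − 0.09 = 0.91.
Expenditure multiplier = 1/(1 − c(1−t) + m) = 1/(1 − 0.91×0.89 + 0.25) = 1/0.4401 ≈ 2.272.
ΔY = k × ΔG = (+€515 billion) / 0.4401 ≈ +€1,170 billion.

+€1,170 billion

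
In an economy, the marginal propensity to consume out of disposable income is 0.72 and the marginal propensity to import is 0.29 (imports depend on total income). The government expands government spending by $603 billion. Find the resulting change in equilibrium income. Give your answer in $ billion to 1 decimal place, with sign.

Government-spending multiplier = 1/(1 − c + m) = 1/(1 − 0.72 + 0.29) = 1/0.57 ≈ 1.754.
ΔY = k × ΔG = (+$603 billion) / 0.57 ≈ +$1,057.9 billion.

+$1,057.9 billion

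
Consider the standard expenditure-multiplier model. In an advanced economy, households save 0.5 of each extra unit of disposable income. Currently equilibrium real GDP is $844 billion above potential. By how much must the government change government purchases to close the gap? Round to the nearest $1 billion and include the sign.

−$422 billion

MPC = 1 − MPS = 1 − 0.5 = 0.5.
Spending multiplier = 1/(1 − MPC) = 1/(1 − 0.5) = 1/0.5 = 2.
Need ΔY = −$844 billion, so ΔG = ΔY/k = (−$844 billion) × 0.5 = −$422 billion.
The government should cut government purchases by $422 billion.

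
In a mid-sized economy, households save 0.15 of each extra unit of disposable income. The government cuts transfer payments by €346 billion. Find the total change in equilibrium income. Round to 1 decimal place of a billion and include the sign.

MPC = 1 − MPS = 1 − 0.15 = 0.85.
The transfer change shifts disposable income by −€346 billion, so first-round consumption changes by c·ΔTR = 0.85 × (−€346 billion) = −€294.1 billion.
Expenditure multiplier = 1/(1 − MPC) = 1/(1 − 0.85) = 1/0.15 ≈ 6.667.
The transfer multiplier is c × k ≈ 5.667, so ΔY = k × (c·ΔTR) = (−€294.1 billion) / 0.15 ≈ −€1,960.7 billion.

−€1,960.7 billion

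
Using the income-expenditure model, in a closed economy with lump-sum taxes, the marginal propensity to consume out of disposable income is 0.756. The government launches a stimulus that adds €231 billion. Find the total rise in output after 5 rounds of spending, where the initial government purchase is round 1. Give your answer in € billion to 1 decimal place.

Round 1 adds ΔG = €231 billion; each later round is MPC = 0.756 times the previous.
After 5 rounds: 231 + 174.636 + 132.024816 + 99.810760896 + 75.456935237376 = ΔG·(1 − c^5)/(1 − c) = 231 × (1 − 0.246949969867776)/0.244 ≈ €712.9 billion.

€712.9 billion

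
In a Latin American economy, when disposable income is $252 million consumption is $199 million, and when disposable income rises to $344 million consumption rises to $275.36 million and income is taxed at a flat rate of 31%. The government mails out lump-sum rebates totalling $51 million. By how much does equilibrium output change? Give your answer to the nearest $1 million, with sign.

MPC = ΔC/ΔYd = (275.36 − 199)/(344 − 252) = 76.36/92 = 0.83.
A lump-sum tax change of −$51 million shifts disposable income by +$51 million; first-round consumption changes by −c × ΔT = −0.83 × (−$51 million) = +$42.33 million.
Expenditure multiplier = 1/(1 − c(1−t)) = 1/(1 − 0.83×0.69) = 1/0.4273 ≈ 2.34.
The tax multiplier is −c × k ≈ −1.942, so ΔY = k × (−c·ΔT) = (+$42.33 million) / 0.4273 ≈ +$99 million.

+$99 million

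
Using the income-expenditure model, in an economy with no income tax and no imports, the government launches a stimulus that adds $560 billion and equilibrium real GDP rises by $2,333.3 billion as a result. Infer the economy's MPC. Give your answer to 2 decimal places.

Implied spending multiplier k = ΔY/ΔG = 2,333.3/560 ≈ 4.1666.
Since k = 1/(1 − MPC), MPC = 1 − 1/k = 1 − ΔG/ΔY = 1 − 560/2,333.3 ≈ 0.76.

0.76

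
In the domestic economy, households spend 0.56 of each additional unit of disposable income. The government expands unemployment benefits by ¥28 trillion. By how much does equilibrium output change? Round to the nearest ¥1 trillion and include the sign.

+¥36 trillion

The transfer change shifts disposable income by +¥28 trillion, so first-round consumption changes by c·ΔTR = 0.56 × (+¥28 trillion) = +¥15.68 trillion.
Expenditure multiplier = 1/(1 − MPC) = 1/(1 − 0.56) = 1/0.44 ≈ 2.273.
The transfer multiplier is c × k ≈ 1.273, so ΔY = k × (c·ΔTR) = (+¥15.68 trillion) / 0.44 ≈ +¥36 trillion.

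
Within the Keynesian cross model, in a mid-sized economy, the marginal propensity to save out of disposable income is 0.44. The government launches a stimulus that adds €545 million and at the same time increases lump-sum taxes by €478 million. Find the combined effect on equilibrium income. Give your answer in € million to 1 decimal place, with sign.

+€630.3 million

MPC = 1 − MPS = 1 − 0.44 = 0.56.
Expenditure multiplier = 1/(1 − MPC) = 1/(1 − 0.56) = 1/0.44 ≈ 2.273.
ΔG contributes k·ΔG = (+€545 million) / 0.44 ≈ +€1,238.6 million.
ΔT of +€478 million changes first-round spending by −c·ΔT = −€267.68 million, contributing k·(−c·ΔT) = (−€267.68 million) / 0.44 ≈ −€608.4 million.
Net ΔY = k(ΔG − c·ΔT) = (+€277.32 million) / 0.44 ≈ +€630.3 million.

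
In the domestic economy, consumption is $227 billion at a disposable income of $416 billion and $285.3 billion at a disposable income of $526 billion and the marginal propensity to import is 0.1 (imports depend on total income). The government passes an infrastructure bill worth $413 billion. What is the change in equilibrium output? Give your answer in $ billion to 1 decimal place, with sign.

+$724.6 billion

MPC = ΔC/ΔYd = (285.3 − 227)/(526 − 416) = 58.3/110 = 0.53.
Spending multiplier = 1/(1 − c + m) = 1/(1 − 0.53 + 0.1) = 1/0.57 ≈ 1.754.
ΔY = k × ΔG = (+$413 billion) / 0.57 ≈ +$724.6 billion.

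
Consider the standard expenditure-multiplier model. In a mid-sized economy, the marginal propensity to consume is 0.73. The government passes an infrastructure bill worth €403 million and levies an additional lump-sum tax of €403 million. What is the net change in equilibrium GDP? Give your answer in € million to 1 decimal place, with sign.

+€403.0 million

Expenditure multiplier = 1/(1 − MPC) = 1/(1 − 0.73) = 1/0.27 ≈ 3.704.
ΔG contributes k·ΔG = (+€403 million) / 0.27 ≈ +€1,492.6 million.
ΔT of +€403 million changes first-round spending by −c·ΔT = −€294.19 million, contributing k·(−c·ΔT) = (−€294.19 million) / 0.27 ≈ −€1,089.6 million.
With ΔG = ΔT and no other leakages, the balanced-budget multiplier is 1, so ΔY = ΔG = +€403 million.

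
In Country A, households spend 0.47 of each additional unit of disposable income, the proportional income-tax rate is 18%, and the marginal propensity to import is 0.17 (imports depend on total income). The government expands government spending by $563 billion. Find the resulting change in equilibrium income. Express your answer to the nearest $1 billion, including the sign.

+$718 billion

Spending multiplier = 1/(1 − c(1−t) + m) = 1/(1 − 0.47×0.82 + 0.17) = 1/0.7846 ≈ 1.275.
ΔY = k × ΔG = (+$563 billion) / 0.7846 ≈ +$718 billion.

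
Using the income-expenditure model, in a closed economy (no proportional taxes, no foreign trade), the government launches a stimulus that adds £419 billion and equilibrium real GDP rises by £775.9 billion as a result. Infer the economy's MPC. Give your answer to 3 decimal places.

Implied spending multiplier k = ΔY/ΔG = 775.9/419 ≈ 1.8518.
Since k = 1/(1 − MPC), MPC = 1 − 1/k = 1 − ΔG/ΔY = 1 − 419/775.9 ≈ 0.460.

0.460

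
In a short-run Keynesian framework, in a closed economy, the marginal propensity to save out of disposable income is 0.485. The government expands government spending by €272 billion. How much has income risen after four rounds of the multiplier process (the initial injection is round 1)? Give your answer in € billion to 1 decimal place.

€521.4 billion

MPC = 1 − MPS = 1 − 0.485 = 0.515.
Round 1 adds ΔG = €272 billion; each later round is MPC = 0.515 times the previous.
After 4 rounds: 272 + 140.08 + 72.1412 + 37.152718 = ΔG·(1 − c^4)/(1 − c) = 272 × (1 − 0.070344300625)/0.485 ≈ €521.4 billion.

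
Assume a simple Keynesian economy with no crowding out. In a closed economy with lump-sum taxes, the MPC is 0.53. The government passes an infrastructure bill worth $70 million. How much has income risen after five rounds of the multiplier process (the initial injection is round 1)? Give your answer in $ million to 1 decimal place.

$142.7 million

Round 1 adds ΔG = $70 million; each later round is MPC = 0.53 times the previous.
After 5 rounds: 70 + 37.1 + 19.663 + 10.42139 + 5.5233367 = ΔG·(1 − c^5)/(1 − c) = 70 × (1 − 0.0418195493)/0.47 ≈ $142.7 million.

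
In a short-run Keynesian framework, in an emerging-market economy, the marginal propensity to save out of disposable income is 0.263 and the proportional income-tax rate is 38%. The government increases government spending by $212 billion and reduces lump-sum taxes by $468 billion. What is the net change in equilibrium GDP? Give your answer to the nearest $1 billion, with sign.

MPC = 1 − MPS = 1 − 0.263 = 0.737.
Expenditure multiplier = 1/(1 − c(1−t)) = 1/(1 − 0.737×0.62) = 1/0.54306 ≈ 1.841.
ΔG contributes k·ΔG = (+$212 billion) / 0.54306 ≈ +$390.4 billion.
ΔT of −$468 billion changes first-round spending by −c·ΔT = +$344.916 billion, contributing k·(−c·ΔT) = (+$344.916 billion) / 0.54306 ≈ +$635.1 billion.
Net ΔY = k(ΔG − c·ΔT) = (+$556.916 billion) / 0.54306 ≈ +$1,026 billion.

+$1,026 billion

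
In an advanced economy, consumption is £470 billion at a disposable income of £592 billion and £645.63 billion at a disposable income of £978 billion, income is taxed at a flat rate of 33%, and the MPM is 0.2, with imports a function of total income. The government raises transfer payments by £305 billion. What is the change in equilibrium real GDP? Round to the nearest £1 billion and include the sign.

+£155 billion

MPC = ΔC/ΔYd = (645.63 − 470)/(978 − 592) = 175.63/386 = 0.455.
The transfer change shifts disposable income by +£305 billion, so first-round consumption changes by c·ΔTR = 0.455 × (+£305 billion) = +£138.775 billion.
Expenditure multiplier = 1/(1 − c(1−t) + m) = 1/(1 − 0.455×0.67 + 0.2) = 1/0.89515 ≈ 1.117.
The transfer multiplier is c × k ≈ 0.508, so ΔY = k × (c·ΔTR) = (+£138.775 billion) / 0.89515 ≈ +£155 billion.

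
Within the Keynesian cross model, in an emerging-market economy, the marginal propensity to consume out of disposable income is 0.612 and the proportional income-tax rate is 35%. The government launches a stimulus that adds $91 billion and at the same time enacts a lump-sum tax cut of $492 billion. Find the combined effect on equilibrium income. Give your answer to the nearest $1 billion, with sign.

+$651 billion

Expenditure multiplier = 1/(1 − c(1−t)) = 1/(1 − 0.612×0.65) = 1/0.6022 ≈ 1.661.
ΔG contributes k·ΔG = (+$91 billion) / 0.6022 ≈ +$151.1 billion.
ΔT of −$492 billion changes first-round spending by −c·ΔT = +$301.104 billion, contributing k·(−c·ΔT) = (+$301.104 billion) / 0.6022 ≈ +$500 billion.
Net ΔY = k(ΔG − c·ΔT) = (+$392.104 billion) / 0.6022 ≈ +$651 billion.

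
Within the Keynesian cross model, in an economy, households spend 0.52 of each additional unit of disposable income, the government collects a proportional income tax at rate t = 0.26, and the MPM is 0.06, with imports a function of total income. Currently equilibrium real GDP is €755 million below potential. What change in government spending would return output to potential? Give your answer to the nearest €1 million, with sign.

+€510 million

Spending multiplier = 1/(1 − c(1−t) + m) = 1/(1 − 0.52×0.74 + 0.06) = 1/0.6752 ≈ 1.481.
Need ΔY = +€755 million, so ΔG = ΔY/k = (+€755 million) × 0.6752 ≈ +€510 million.
The government should increase government spending by €510 million.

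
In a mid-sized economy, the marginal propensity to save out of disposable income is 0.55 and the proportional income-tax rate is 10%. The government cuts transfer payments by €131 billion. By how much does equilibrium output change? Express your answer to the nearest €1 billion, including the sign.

−€99 billion

MPC = 1 − MPS = 1 − 0.55 = 0.45.
The transfer change shifts disposable income by −€131 billion, so first-round consumption changes by c·ΔTR = 0.45 × (−€131 billion) = −€58.95 billion.
Expenditure multiplier = 1/(1 − c(1−t)) = 1/(1 − 0.45×0.9) = 1/0.595 ≈ 1.681.
The transfer multiplier is c × k ≈ 0.756, so ΔY = k × (c·ΔTR) = (−€58.95 billion) / 0.595 ≈ −€99 billion.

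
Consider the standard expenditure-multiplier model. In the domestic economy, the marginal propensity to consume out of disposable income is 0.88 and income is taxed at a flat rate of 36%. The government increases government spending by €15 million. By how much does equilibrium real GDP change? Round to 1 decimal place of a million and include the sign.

Government-spending multiplier = 1/(1 − c(1−t)) = 1/(1 − 0.88×0.64) = 1/0.4368 ≈ 2.289.
ΔY = k × ΔG = (+€15 million) / 0.4368 ≈ +€34.3 million.

+€34.3 million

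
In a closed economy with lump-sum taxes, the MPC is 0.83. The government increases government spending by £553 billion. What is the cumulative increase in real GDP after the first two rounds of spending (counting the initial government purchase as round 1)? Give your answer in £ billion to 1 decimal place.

£1,012.0 billion

Round 1 adds ΔG = £553 billion; each later round is MPC = 0.83 times the previous.
After 2 rounds: 553 + 458.99 = ΔG·(1 − c^2)/(1 − c) = 553 × (1 − 0.6889)/0.17 ≈ £1,012 billion.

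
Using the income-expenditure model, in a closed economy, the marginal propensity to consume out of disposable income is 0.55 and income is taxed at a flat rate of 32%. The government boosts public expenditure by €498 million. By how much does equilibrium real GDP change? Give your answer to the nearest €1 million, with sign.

Spending multiplier = 1/(1 − c(1−t)) = 1/(1 − 0.55×0.68) = 1/0.626 ≈ 1.597.
ΔY = k × ΔG = (+€498 million) / 0.626 ≈ +€796 million.

+€796 million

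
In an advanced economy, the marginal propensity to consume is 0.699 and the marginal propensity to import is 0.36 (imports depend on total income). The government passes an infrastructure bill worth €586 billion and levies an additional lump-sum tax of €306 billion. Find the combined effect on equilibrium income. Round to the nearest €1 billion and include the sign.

Expenditure multiplier = 1/(1 − c + m) = 1/(1 − 0.699 + 0.36) = 1/0.661 ≈ 1.513.
ΔG contributes k·ΔG = (+€586 billion) / 0.661 ≈ +€886.5 billion.
ΔT of +€306 billion changes first-round spending by −c·ΔT = −€213.894 billion, contributing k·(−c·ΔT) = (−€213.894 billion) / 0.661 ≈ −€323.6 billion.
Net ΔY = k(ΔG − c·ΔT) = (+€372.106 billion) / 0.661 ≈ +€563 billion.

+€563 billion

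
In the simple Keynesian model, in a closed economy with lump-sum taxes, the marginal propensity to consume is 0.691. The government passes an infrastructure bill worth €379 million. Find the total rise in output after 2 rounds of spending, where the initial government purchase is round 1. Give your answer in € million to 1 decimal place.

€640.9 million

Round 1 adds ΔG = €379 million; each later round is MPC = 0.691 times the previous.
After 2 rounds: 379 + 261.889 = ΔG·(1 − c^2)/(1 − c) = 379 × (1 − 0.477481)/0.309 ≈ €640.9 million.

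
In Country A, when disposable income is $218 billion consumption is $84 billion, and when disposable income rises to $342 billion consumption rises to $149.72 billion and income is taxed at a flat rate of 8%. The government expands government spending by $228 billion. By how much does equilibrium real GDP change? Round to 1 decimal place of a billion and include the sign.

+$445.0 billion

MPC = ΔC/ΔYd = (149.72 − 84)/(342 − 218) = 65.72/124 = 0.53.
Government-spending multiplier = 1/(1 − c(1−t)) = 1/(1 − 0.53×0.92) = 1/0.5124 ≈ 1.952.
ΔY = k × ΔG = (+$228 billion) / 0.5124 ≈ +$445 billion.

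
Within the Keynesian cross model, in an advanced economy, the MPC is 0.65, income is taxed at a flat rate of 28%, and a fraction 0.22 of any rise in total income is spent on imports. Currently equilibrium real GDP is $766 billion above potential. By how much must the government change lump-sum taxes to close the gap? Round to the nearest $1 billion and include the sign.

+$886 billion

Spending multiplier = 1/(1 − c(1−t) + m) = 1/(1 − 0.65×0.72 + 0.22) = 1/0.752 ≈ 1.33.
Tax multiplier = −c·k = −0.65/0.752 ≈ −0.864. Need ΔY = −$766 billion, so ΔT = ΔY/(−c·k) = −(−$766 billion) × 0.752 / 0.65 ≈ +$886 billion.
The government should raise lump-sum taxes by $886 billion.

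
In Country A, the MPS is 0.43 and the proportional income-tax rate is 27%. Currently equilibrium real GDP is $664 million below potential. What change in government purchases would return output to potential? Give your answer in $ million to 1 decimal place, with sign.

+$387.7 million

MPC = 1 − MPS = 1 − 0.43 = 0.57.
Spending multiplier = 1/(1 − c(1−t)) = 1/(1 − 0.57×0.73) = 1/0.5839 ≈ 1.713.
Need ΔY = +$664 million, so ΔG = ΔY/k = (+$664 million) × 0.5839 ≈ +$387.7 million.
The government should increase government purchases by $387.7 million.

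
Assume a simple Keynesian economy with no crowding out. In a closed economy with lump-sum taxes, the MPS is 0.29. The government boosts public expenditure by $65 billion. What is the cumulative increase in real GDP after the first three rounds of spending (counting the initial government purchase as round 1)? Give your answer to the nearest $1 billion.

$144 billion

MPC = 1 − MPS = 1 − 0.29 = 0.71.
Round 1 adds ΔG = $65 billion; each later round is MPC = 0.71 times the previous.
After 3 rounds: 65 + 46.15 + 32.7665 = ΔG·(1 − c^3)/(1 − c) = 65 × (1 − 0.357911)/0.29 ≈ $144 billion.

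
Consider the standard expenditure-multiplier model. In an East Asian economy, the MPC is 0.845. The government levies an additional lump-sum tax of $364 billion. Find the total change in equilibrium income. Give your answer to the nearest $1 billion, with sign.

A lump-sum tax change of +$364 billion shifts disposable income by −$364 billion; first-round consumption changes by −c × ΔT = −0.845 × (+$364 billion) = −$307.58 billion.
Expenditure multiplier = 1/(1 − MPC) = 1/(1 − 0.845) = 1/0.155 ≈ 6.452.
The tax multiplier is −c × k ≈ −5.452, so ΔY = k × (−c·ΔT) = (−$307.58 billion) / 0.155 ≈ −$1,984 billion.

−$1,984 billion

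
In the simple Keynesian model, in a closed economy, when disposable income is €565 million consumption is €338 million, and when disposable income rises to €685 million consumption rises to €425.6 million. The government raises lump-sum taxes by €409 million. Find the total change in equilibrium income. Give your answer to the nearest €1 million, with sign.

MPC = ΔC/ΔYd = (425.6 − 338)/(685 − 565) = 87.6/120 = 0.73.
A lump-sum tax change of +€409 million shifts disposable income by −€409 million; first-round consumption changes by −c × ΔT = −0.73 × (+€409 million) = −€298.57 million.
Expenditure multiplier = 1/(1 − MPC) = 1/(1 − 0.73) = 1/0.27 ≈ 3.704.
The tax multiplier is −c × k ≈ −2.704, so ΔY = k × (−c·ΔT) = (−€298.57 million) / 0.27 ≈ −€1,106 million.

−€1,106 million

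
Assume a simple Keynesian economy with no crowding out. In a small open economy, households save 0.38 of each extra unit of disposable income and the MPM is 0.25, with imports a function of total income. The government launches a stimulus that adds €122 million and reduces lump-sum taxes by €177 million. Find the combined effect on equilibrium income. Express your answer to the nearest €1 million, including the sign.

MPC = 1 − MPS = 1 − 0.38 = 0.62.
Expenditure multiplier = 1/(1 − c + m) = 1/(1 − 0.62 + 0.25) = 1/0.63 ≈ 1.587.
ΔG contributes k·ΔG = (+€122 million) / 0.63 ≈ +€193.7 million.
ΔT of −€177 million changes first-round spending by −c·ΔT = +€109.74 million, contributing k·(−c·ΔT) = (+€109.74 million) / 0.63 ≈ +€174.2 million.
Net ΔY = k(ΔG − c·ΔT) = (+€231.74 million) / 0.63 ≈ +€368 million.

+€368 million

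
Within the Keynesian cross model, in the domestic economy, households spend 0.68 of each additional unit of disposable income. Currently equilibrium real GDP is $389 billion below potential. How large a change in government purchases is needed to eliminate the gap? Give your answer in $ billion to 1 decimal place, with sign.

+$124.5 billion

Spending multiplier = 1/(1 − MPC) = 1/(1 − 0.68) = 1/0.32 = 3.125.
Need ΔY = +$389 billion, so ΔG = ΔY/k = (+$389 billion) × 0.32 ≈ +$124.5 billion.
The government should increase government purchases by $124.5 billion.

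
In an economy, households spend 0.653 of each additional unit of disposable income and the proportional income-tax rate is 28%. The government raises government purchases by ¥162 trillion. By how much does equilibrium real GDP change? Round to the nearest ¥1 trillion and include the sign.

Government-spending multiplier = 1/(1 − c(1−t)) = 1/(1 − 0.653×0.72) = 1/0.52984 ≈ 1.887.
ΔY = k × ΔG = (+¥162 trillion) / 0.52984 ≈ +¥306 trillion.

+¥306 trillion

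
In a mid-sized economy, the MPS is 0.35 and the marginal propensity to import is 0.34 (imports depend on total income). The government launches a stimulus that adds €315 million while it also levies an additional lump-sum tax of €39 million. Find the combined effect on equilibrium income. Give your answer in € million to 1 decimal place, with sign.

MPC = 1 − MPS = 1 − 0.35 = 0.65.
Expenditure multiplier = 1/(1 − c + m) = 1/(1 − 0.65 + 0.34) = 1/0.69 ≈ 1.449.
ΔG contributes k·ΔG = (+€315 million) / 0.69 ≈ +€456.5 million.
ΔT of +€39 million changes first-round spending by −c·ΔT = −€25.35 million, contributing k·(−c·ΔT) = (−€25.35 million) / 0.69 ≈ −€36.7 million.
Net ΔY = k(ΔG − c·ΔT) = (+€289.65 million) / 0.69 ≈ +€419.8 million.

+€419.8 million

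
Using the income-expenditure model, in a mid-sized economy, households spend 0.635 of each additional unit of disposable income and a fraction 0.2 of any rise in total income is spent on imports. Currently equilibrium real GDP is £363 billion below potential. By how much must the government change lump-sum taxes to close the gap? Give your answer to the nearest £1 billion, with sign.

Spending multiplier = 1/(1 − c + m) = 1/(1 − 0.635 + 0.2) = 1/0.565 ≈ 1.77.
Tax multiplier = −c·k = −0.635/0.565 ≈ −1.124. Need ΔY = +£363 billion, so ΔT = ΔY/(−c·k) = −(+£363 billion) × 0.565 / 0.635 ≈ −£323 billion.
The government should cut lump-sum taxes by £323 billion.

−£323 billion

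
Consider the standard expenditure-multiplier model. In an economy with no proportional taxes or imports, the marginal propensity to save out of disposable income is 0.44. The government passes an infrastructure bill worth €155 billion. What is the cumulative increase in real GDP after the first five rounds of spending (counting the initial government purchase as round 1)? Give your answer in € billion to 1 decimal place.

MPC = 1 − MPS = 1 − 0.44 = 0.56.
Round 1 adds ΔG = €155 billion; each later round is MPC = 0.56 times the previous.
After 5 rounds: 155 + 86.8 + 48.608 + 27.22048 + 15.2434688 = ΔG·(1 − c^5)/(1 − c) = 155 × (1 − 0.0550731776)/0.44 ≈ €332.9 billion.

€332.9 billion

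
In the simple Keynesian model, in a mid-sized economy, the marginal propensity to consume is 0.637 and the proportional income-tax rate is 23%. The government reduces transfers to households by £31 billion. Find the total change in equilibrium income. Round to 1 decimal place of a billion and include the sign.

−£38.8 billion

The transfer change shifts disposable income by −£31 billion, so first-round consumption changes by c·ΔTR = 0.637 × (−£31 billion) = −£19.747 billion.
Expenditure multiplier = 1/(1 − c(1−t)) = 1/(1 − 0.637×0.77) = 1/0.50951 ≈ 1.963.
The transfer multiplier is c × k ≈ 1.25, so ΔY = k × (c·ΔTR) = (−£19.747 billion) / 0.50951 ≈ −£38.8 billion.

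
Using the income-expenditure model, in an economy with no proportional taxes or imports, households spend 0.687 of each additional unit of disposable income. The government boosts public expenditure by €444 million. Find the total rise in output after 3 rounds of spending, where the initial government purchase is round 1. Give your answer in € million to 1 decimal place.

Round 1 adds ΔG = €444 million; each later round is MPC = 0.687 times the previous.
After 3 rounds: 444 + 305.028 + 209.554236 = ΔG·(1 − c^3)/(1 − c) = 444 × (1 − 0.324242703)/0.313 ≈ €958.6 million.

€958.6 million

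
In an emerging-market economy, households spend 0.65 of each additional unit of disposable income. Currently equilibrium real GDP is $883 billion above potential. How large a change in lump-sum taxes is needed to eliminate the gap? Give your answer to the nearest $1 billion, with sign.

Spending multiplier = 1/(1 − MPC) = 1/(1 − 0.65) = 1/0.35 ≈ 2.857.
Tax multiplier = −c·k = −0.65/0.35 ≈ −1.857. Need ΔY = −$883 billion, so ΔT = ΔY/(−c·k) = −(−$883 billion) × 0.35 / 0.65 ≈ +$475 billion.
The government should raise lump-sum taxes by $475 billion.

+$475 billion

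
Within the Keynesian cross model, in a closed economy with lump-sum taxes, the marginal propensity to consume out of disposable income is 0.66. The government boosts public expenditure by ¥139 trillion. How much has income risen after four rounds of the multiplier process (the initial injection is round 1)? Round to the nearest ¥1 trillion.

Round 1 adds ΔG = ¥139 trillion; each later round is MPC = 0.66 times the previous.
After 4 rounds: 139 + 91.74 + 60.5484 + 39.961944 = ΔG·(1 − c^4)/(1 − c) = 139 × (1 − 0.18974736)/0.34 ≈ ¥331 trillion.

¥331 trillion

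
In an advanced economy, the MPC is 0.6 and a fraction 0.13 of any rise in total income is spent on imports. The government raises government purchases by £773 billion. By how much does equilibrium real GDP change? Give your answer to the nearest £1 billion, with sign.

+£1,458 billion

Government-spending multiplier = 1/(1 − c + m) = 1/(1 − 0.6 + 0.13) = 1/0.53 ≈ 1.887.
ΔY = k × ΔG = (+£773 billion) / 0.53 ≈ +£1,458 billion.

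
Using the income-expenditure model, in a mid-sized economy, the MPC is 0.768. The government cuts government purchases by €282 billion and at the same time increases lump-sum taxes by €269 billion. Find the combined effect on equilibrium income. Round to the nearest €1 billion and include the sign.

Expenditure multiplier = 1/(1 − MPC) = 1/(1 − 0.768) = 1/0.232 ≈ 4.31.
ΔG contributes k·ΔG = (−€282 billion) / 0.232 ≈ −€1,215.5 billion.
ΔT of +€269 billion changes first-round spending by −c·ΔT = −€206.592 billion, contributing k·(−c·ΔT) = (−€206.592 billion) / 0.232 ≈ −€890.5 billion.
Net ΔY = k(ΔG − c·ΔT) = (−€488.592 billion) / 0.232 = −€2,106 billion.

−€2,106 billion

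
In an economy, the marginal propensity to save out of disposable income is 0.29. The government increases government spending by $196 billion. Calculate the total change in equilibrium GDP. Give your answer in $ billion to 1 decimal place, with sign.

+$675.9 billion

MPC = 1 − MPS = 1 − 0.29 = 0.71.
Expenditure multiplier = 1/(1 − MPC) = 1/(1 − 0.71) = 1/0.29 ≈ 3.448.
ΔY = k × ΔG = (+$196 billion) / 0.29 ≈ +$675.9 billion.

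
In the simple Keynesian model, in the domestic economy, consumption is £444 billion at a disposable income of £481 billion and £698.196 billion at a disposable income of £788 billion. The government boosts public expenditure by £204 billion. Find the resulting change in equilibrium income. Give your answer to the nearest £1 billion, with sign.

MPC = ΔC/ΔYd = (698.196 − 444)/(788 − 481) = 254.196/307 = 0.828.
Spending multiplier = 1/(1 − MPC) = 1/(1 − 0.828) = 1/0.172 ≈ 5.814.
ΔY = k × ΔG = (+£204 billion) / 0.172 ≈ +£1,186 billion.

+£1,186 billion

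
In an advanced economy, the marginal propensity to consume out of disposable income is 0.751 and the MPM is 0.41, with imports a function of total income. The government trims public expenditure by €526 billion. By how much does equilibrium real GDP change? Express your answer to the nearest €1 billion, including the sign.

−€798 billion

Spending multiplier = 1/(1 − c + m) = 1/(1 − 0.751 + 0.41) = 1/0.659 ≈ 1.517.
ΔY = k × ΔG = (−€526 billion) / 0.659 ≈ −€798 billion.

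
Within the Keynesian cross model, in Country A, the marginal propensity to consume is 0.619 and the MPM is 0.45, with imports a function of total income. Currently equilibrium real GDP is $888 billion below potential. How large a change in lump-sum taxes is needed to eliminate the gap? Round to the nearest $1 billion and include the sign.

−$1,192 billion

Spending multiplier = 1/(1 − c + m) = 1/(1 − 0.619 + 0.45) = 1/0.831 ≈ 1.203.
Tax multiplier = −c·k = −0.619/0.831 ≈ −0.745. Need ΔY = +$888 billion, so ΔT = ΔY/(−c·k) = −(+$888 billion) × 0.831 / 0.619 ≈ −$1,192 billion.
The government should cut lump-sum taxes by $1,192 billion.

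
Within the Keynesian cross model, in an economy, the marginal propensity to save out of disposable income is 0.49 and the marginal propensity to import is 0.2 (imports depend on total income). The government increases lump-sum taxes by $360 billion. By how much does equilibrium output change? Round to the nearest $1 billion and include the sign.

−$266 billion

MPC = 1 − MPS = 1 − 0.49 = 0.51.
A lump-sum tax change of +$360 billion shifts disposable income by −$360 billion; first-round consumption changes by −c × ΔT = −0.51 × (+$360 billion) = −$183.6 billion.
Expenditure multiplier = 1/(1 − c + m) = 1/(1 − 0.51 + 0.2) = 1/0.69 ≈ 1.449.
The tax multiplier is −c × k ≈ −0.739, so ΔY = k × (−c·ΔT) = (−$183.6 billion) / 0.69 ≈ −$266 billion.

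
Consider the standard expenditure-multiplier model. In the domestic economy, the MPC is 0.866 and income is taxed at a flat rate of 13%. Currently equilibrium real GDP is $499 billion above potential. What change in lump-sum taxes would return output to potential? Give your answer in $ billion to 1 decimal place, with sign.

Spending multiplier = 1/(1 − c(1−t)) = 1/(1 − 0.866×0.87) = 1/0.24658 ≈ 4.055.
Tax multiplier = −c·k = −0.866/0.24658 ≈ −3.512. Need ΔY = −$499 billion, so ΔT = ΔY/(−c·k) = −(−$499 billion) × 0.24658 / 0.866 ≈ +$142.1 billion.
The government should raise lump-sum taxes by $142.1 billion.

+$142.1 billion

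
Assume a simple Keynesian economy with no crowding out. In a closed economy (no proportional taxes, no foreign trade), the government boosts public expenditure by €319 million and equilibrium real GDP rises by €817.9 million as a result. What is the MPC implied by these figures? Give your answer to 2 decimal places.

0.61

Implied spending multiplier k = ΔY/ΔG = 817.9/319 ≈ 2.5639.
Since k = 1/(1 − MPC), MPC = 1 − 1/k = 1 − ΔG/ΔY = 1 − 319/817.9 ≈ 0.61.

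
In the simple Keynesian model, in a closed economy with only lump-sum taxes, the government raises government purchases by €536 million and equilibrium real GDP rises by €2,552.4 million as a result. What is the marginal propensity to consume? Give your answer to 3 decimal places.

Implied spending multiplier k = ΔY/ΔG = 2,552.4/536 ≈ 4.7619.
Since k = 1/(1 − MPC), MPC = 1 − 1/k = 1 − ΔG/ΔY = 1 − 536/2,552.4 ≈ 0.790.

0.790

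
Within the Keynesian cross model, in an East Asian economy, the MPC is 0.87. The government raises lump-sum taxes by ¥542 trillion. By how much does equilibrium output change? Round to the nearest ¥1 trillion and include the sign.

−¥3,627 trillion

A lump-sum tax change of +¥542 trillion shifts disposable income by −¥542 trillion; first-round consumption changes by −c × ΔT = −0.87 × (+¥542 trillion) = −¥471.54 trillion.
Expenditure multiplier = 1/(1 − MPC) = 1/(1 − 0.87) = 1/0.13 ≈ 7.692.
The tax multiplier is −c × k ≈ −6.692, so ΔY = k × (−c·ΔT) = (−¥471.54 trillion) / 0.13 ≈ −¥3,627 trillion.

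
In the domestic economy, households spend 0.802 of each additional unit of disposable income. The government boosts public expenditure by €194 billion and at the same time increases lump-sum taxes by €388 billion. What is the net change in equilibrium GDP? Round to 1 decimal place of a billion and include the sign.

Expenditure multiplier = 1/(1 − MPC) = 1/(1 − 0.802) = 1/0.198 ≈ 5.051.
ΔG contributes k·ΔG = (+€194 billion) / 0.198 ≈ +€979.8 billion.
ΔT of +€388 billion changes first-round spending by −c·ΔT = −€311.176 billion, contributing k·(−c·ΔT) = (−€311.176 billion) / 0.198 ≈ −€1,571.6 billion.
Net ΔY = k(ΔG − c·ΔT) = (−€117.176 billion) / 0.198 ≈ −€591.8 billion.

−€591.8 billion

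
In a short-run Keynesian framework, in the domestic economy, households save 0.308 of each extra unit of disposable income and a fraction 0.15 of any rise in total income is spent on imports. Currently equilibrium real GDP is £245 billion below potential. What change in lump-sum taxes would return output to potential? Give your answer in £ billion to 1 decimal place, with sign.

−£162.2 billion

MPC = 1 − MPS = 1 − 0.308 = 0.692.
Spending multiplier = 1/(1 − c + m) = 1/(1 − 0.692 + 0.15) = 1/0.458 ≈ 2.183.
Tax multiplier = −c·k = −0.692/0.458 ≈ −1.511. Need ΔY = +£245 billion, so ΔT = ΔY/(−c·k) = −(+£245 billion) × 0.458 / 0.692 ≈ −£162.2 billion.
The government should cut lump-sum taxes by £162.2 billion.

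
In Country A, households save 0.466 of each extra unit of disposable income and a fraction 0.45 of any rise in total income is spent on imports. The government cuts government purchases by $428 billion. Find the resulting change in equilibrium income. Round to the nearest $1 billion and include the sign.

−$467 billion

MPC = 1 − MPS = 1 − 0.466 = 0.534.
Spending multiplier = 1/(1 − c + m) = 1/(1 − 0.534 + 0.45) = 1/0.916 ≈ 1.092.
ΔY = k × ΔG = (−$428 billion) / 0.916 ≈ −$467 billion.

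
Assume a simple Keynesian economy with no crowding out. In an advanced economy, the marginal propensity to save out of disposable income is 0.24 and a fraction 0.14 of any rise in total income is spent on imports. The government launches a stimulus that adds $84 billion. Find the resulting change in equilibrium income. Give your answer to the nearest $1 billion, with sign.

MPC = 1 − MPS = 1 − 0.24 = 0.76.
Government-spending multiplier = 1/(1 − c + m) = 1/(1 − 0.76 + 0.14) = 1/0.38 ≈ 2.632.
ΔY = k × ΔG = (+$84 billion) / 0.38 ≈ +$221 billion.

+$221 billion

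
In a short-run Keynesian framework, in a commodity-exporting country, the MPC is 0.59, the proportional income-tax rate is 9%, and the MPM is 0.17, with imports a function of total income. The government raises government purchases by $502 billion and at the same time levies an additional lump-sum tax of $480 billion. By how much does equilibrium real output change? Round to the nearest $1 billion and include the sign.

Expenditure multiplier = 1/(1 − c(1−t) + m) = 1/(1 − 0.59×0.91 + 0.17) = 1/0.6331 ≈ 1.58.
ΔG contributes k·ΔG = (+$502 billion) / 0.6331 ≈ +$792.9 billion.
ΔT of +$480 billion changes first-round spending by −c·ΔT = −$283.2 billion, contributing k·(−c·ΔT) = (−$283.2 billion) / 0.6331 ≈ −$447.3 billion.
Net ΔY = k(ΔG − c·ΔT) = (+$218.8 billion) / 0.6331 ≈ +$346 billion.

+$346 billion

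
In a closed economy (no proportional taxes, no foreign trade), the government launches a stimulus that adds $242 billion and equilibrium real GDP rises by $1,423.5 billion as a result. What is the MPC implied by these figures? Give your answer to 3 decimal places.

0.830

Implied spending multiplier k = ΔY/ΔG = 1,423.5/242 ≈ 5.8822.
Since k = 1/(1 − MPC), MPC = 1 − 1/k = 1 − ΔG/ΔY = 1 − 242/1,423.5 ≈ 0.830.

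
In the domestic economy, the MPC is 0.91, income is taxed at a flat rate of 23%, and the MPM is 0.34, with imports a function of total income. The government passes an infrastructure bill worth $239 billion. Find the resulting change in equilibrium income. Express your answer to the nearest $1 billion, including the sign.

+$374 billion

Government-spending multiplier = 1/(1 − c(1−t) + m) = 1/(1 − 0.91×0.77 + 0.34) = 1/0.6393 ≈ 1.564.
ΔY = k × ΔG = (+$239 billion) / 0.6393 ≈ +$374 billion.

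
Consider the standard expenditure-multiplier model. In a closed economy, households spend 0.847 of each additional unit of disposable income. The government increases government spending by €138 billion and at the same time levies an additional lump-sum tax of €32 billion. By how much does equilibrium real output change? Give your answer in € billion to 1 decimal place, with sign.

+€724.8 billion

Expenditure multiplier = 1/(1 − MPC) = 1/(1 − 0.847) = 1/0.153 ≈ 6.536.
ΔG contributes k·ΔG = (+€138 billion) / 0.153 ≈ +€902 billion.
ΔT of +€32 billion changes first-round spending by −c·ΔT = −€27.104 billion, contributing k·(−c·ΔT) = (−€27.104 billion) / 0.153 ≈ −€177.2 billion.
Net ΔY = k(ΔG − c·ΔT) = (+€110.896 billion) / 0.153 ≈ +€724.8 billion.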